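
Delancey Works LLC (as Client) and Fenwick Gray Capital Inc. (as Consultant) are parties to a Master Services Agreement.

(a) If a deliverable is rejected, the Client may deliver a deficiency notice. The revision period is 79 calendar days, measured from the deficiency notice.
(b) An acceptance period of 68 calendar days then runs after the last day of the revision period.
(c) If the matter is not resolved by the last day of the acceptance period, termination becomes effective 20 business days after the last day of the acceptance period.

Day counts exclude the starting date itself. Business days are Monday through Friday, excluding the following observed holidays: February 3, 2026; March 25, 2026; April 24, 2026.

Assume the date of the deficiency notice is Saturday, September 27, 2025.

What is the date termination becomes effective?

Adding 79 calendar days to September 27, 2025 gives December 15, 2025, which is the last day of the revision period.
The last day of the acceptance period: December 15, 2025 + 68 days = February 21, 2026.
From Saturday, February 21, 2026, 20 business days (Feb 23, Feb 24, Feb 25, Feb 26, …, Mar 18, Mar 19, Mar 20, skipping weekends) brings us to Friday, March 20, 2026, which is the date termination becomes effective.

March 20, 2026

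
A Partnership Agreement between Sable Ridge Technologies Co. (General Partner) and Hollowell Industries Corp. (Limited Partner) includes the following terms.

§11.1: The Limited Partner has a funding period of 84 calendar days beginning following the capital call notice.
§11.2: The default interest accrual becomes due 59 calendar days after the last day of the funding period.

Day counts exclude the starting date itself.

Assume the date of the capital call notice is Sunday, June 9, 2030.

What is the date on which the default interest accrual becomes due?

October 30, 2030

The last day of the funding period: June 9, 2030 + 84 days = September 1, 2030.
The date on which the default interest accrual becomes due: 59 calendar days after September 1, 2030 is October 30, 2030.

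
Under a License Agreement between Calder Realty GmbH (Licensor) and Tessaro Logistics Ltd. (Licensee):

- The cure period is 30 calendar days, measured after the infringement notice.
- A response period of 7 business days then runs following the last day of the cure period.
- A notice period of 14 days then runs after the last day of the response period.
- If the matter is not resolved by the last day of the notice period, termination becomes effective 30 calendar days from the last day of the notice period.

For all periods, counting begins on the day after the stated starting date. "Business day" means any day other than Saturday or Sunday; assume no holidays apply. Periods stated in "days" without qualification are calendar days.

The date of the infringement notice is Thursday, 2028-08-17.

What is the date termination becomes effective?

2028-11-09

The last day of the cure period: 30 calendar days after 2028-08-17 is 2028-09-16.
From Saturday, 2028-09-16, 7 business days (Sep 18, Sep 19, Sep 20, Sep 21, Sep 22, Sep 25, Sep 26, skipping weekends) brings us to Tuesday, 2028-09-26, which is the last day of the response period.
The last day of the notice period: 2028-09-26 + 14 days = 2028-10-10.
The date termination becomes effective: 2028-10-10 + 30 days = 2028-11-09.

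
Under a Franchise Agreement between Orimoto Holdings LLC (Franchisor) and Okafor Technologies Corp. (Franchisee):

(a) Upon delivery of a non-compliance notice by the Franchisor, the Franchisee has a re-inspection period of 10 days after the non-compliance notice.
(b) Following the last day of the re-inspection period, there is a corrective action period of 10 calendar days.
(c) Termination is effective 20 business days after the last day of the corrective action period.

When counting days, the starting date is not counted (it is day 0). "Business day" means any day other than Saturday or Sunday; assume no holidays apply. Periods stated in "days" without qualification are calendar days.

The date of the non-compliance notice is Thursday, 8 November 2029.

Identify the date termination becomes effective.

The last day of the re-inspection period: 8 November 2029 + 10 days = 18 November 2029.
Adding 10 calendar days to 18 November 2029 gives 28 November 2029, which is the last day of the corrective action period.
From Wednesday, 28 November 2029, 20 business days (Nov 29, Nov 30, Dec 3, Dec 4, …, Dec 24, Dec 25, Dec 26, skipping weekends) brings us to Wednesday, 26 December 2029, which is the date termination becomes effective.

26 December 2029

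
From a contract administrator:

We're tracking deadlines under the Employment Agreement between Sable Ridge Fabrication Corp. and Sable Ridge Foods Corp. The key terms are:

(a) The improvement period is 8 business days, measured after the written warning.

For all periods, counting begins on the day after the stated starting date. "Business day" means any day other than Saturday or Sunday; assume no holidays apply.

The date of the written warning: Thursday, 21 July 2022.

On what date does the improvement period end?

The last day of the improvement period: counting 8 business days from Thursday, 21 July 2022 (Jul 22, Jul 25, Jul 26, Jul 27, Jul 28, Jul 29, Aug 1, Aug 2, skipping weekends) reaches Tuesday, 2 August 2022.

2 August 2022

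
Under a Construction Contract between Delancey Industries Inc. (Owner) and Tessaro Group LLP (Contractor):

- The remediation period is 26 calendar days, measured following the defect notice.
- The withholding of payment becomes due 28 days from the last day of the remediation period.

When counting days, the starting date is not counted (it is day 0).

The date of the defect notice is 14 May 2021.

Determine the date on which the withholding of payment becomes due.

7 July 2021

The last day of the remediation period: 14 May 2021 + 26 days = 9 June 2021.
Adding 28 calendar days to 9 June 2021 gives 7 July 2021, which is the date on which the withholding of payment becomes due.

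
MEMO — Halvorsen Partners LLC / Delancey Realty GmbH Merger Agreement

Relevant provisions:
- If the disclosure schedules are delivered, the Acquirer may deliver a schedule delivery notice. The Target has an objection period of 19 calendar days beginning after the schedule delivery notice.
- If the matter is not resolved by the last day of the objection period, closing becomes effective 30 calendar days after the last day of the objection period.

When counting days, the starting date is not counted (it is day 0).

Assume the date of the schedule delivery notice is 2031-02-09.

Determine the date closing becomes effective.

The last day of the objection period: 2031-02-09 + 19 days = 2031-02-28.
The date closing becomes effective: 2031-02-28 + 30 days = 2031-03-30.

2031-03-30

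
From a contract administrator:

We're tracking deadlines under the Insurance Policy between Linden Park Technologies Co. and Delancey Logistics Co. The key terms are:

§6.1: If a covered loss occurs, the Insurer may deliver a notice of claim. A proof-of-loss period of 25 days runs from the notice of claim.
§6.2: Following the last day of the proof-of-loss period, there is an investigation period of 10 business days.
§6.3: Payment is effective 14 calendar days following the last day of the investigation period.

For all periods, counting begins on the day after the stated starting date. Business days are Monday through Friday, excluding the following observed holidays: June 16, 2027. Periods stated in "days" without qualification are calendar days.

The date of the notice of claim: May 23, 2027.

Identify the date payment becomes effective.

Adding 25 calendar days to May 23, 2027 gives June 17, 2027, which is the last day of the proof-of-loss period.
The last day of the investigation period: 10 business days after Thursday, June 17, 2027, skipping weekends — Jun 18, Jun 21, Jun 22, Jun 23, Jun 24, Jun 25, Jun 28, Jun 29, Jun 30, Jul 1 — lands on Thursday, July 1, 2027.
The date payment becomes effective: July 1, 2027 + 14 days = July 15, 2027.

July 15, 2027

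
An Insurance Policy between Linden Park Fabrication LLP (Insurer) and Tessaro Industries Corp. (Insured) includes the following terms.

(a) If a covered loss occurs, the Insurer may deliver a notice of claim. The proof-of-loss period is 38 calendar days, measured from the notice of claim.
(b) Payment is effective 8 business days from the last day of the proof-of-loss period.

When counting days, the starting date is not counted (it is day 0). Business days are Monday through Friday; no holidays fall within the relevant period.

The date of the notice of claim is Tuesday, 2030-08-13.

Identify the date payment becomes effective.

The last day of the proof-of-loss period: 2030-08-13 + 38 days = 2030-09-20.
From Friday, 2030-09-20, 8 business days (Sep 23, Sep 24, Sep 25, Sep 26, Sep 27, Sep 30, Oct 1, Oct 2, skipping weekends) brings us to Wednesday, 2030-10-02, which is the date payment becomes effective.

2030-10-02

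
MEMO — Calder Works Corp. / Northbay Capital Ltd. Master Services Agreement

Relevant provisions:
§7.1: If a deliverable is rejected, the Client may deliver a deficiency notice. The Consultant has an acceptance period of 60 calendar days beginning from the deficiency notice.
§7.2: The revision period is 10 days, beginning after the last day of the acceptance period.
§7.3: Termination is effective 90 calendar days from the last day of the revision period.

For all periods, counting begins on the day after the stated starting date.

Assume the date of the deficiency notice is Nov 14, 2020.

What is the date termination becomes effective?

Adding 60 calendar days to Nov 14, 2020 gives Jan 13, 2021, which is the last day of the acceptance period.
Adding 10 calendar days to Jan 13, 2021 gives Jan 23, 2021, which is the last day of the revision period.
The date termination becomes effective: Jan 23, 2021 + 90 days = Apr 23, 2021.

Apr 23, 2021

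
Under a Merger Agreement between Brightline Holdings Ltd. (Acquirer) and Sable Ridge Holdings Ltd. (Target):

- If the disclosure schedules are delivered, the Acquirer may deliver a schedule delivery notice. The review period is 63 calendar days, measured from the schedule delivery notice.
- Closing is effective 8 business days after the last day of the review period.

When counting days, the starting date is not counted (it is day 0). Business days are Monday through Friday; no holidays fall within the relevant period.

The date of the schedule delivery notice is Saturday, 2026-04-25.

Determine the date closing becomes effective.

The last day of the review period: 63 calendar days after 2026-04-25 is 2026-06-27.
From Saturday, 2026-06-27, 8 business days (Jun 29, Jun 30, Jul 1, Jul 2, Jul 3, Jul 6, Jul 7, Jul 8, skipping weekends) brings us to Wednesday, 2026-07-08, which is the date closing becomes effective.

2026-07-08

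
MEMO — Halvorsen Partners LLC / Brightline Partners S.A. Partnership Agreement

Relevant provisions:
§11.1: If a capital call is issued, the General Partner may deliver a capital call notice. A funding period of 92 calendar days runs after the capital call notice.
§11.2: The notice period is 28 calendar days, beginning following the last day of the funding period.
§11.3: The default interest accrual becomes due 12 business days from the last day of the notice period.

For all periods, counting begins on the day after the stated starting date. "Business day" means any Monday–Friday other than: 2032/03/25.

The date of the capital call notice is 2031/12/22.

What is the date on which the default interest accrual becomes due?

The last day of the funding period: 92 calendar days after 2031/12/22 is 2032/03/23.
Adding 28 calendar days to 2032/03/23 gives 2032/04/20, which is the last day of the notice period.
From Tuesday, 2032/04/20, 12 business days (Apr 21, Apr 22, Apr 23, Apr 26, …, May 4, May 5, May 6, skipping weekends) brings us to Thursday, 2032/05/06, which is the date on which the default interest accrual becomes due.

2032/05/06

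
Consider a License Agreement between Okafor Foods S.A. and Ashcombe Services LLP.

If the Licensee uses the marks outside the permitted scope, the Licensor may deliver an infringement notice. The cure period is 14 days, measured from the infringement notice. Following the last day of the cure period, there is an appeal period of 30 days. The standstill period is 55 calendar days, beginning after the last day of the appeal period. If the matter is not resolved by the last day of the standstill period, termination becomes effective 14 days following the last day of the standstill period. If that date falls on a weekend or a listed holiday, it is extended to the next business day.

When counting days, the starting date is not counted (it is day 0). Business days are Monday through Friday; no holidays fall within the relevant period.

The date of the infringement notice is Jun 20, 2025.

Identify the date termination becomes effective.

Oct 13, 2025

The last day of the cure period: Jun 20, 2025 + 14 days = Jul 4, 2025.
Adding 30 calendar days to Jul 4, 2025 gives Aug 3, 2025, which is the last day of the appeal period.
Adding 55 calendar days to Aug 3, 2025 gives Sep 27, 2025, which is the last day of the standstill period.
Adding 14 calendar days to Sep 27, 2025 gives Oct 11, 2025, which is the date termination becomes effective. That falls on a Saturday, so it rolls to the next business day, Monday, Oct 13, 2025.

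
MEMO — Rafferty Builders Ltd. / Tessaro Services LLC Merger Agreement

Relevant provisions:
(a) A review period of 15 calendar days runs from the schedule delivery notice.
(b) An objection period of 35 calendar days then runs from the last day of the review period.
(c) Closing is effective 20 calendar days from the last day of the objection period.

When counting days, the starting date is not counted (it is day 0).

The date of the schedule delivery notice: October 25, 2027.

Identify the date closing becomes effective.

The last day of the review period: October 25, 2027 + 15 days = November 9, 2027.
Adding 35 calendar days to November 9, 2027 gives December 14, 2027, which is the last day of the objection period.
The date closing becomes effective: December 14, 2027 + 20 days = January 3, 2028.

January 3, 2028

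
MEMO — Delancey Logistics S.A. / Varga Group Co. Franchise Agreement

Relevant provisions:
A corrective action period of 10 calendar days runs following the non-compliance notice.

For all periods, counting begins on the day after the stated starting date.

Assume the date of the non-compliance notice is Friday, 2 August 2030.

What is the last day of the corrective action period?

Adding 10 calendar days to 2 August 2030 gives 12 August 2030, which is the last day of the corrective action period.

12 August 2030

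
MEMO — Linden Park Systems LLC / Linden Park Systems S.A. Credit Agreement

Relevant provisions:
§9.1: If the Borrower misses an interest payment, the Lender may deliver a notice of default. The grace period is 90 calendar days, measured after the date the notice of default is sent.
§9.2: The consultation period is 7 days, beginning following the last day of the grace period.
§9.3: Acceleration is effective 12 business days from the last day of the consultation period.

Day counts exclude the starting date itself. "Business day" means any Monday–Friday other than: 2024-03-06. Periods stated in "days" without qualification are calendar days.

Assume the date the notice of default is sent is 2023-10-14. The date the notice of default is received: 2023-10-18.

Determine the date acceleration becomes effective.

2024-02-06

The last day of the grace period: 2023-10-14 + 90 days = 2024-01-12.
Adding 7 calendar days to 2024-01-12 gives 2024-01-19, which is the last day of the consultation period.
The date acceleration becomes effective: counting 12 business days from Friday, 2024-01-19 (Jan 22, Jan 23, Jan 24, Jan 25, …, Feb 2, Feb 5, Feb 6, skipping weekends) reaches Tuesday, 2024-02-06.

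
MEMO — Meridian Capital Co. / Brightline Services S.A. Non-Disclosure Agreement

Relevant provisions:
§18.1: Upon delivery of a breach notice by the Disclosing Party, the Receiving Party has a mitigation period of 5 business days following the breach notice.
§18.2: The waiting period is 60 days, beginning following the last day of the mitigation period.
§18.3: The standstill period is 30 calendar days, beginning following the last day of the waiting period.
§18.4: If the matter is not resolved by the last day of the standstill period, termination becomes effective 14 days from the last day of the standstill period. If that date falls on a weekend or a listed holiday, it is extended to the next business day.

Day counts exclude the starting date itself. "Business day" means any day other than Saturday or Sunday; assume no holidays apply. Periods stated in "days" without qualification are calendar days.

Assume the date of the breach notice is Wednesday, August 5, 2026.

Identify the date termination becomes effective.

From Wednesday, August 5, 2026, 5 business days (Aug 6, Aug 7, Aug 10, Aug 11, Aug 12, skipping weekends) brings us to Wednesday, August 12, 2026, which is the last day of the mitigation period.
The last day of the waiting period: 60 calendar days after August 12, 2026 is October 11, 2026.
Adding 30 calendar days to October 11, 2026 gives November 10, 2026, which is the last day of the standstill period.
Adding 14 calendar days to November 10, 2026 gives November 24, 2026, which is the date termination becomes effective. November 24, 2026 is a Tuesday, so no roll-forward applies.

November 24, 2026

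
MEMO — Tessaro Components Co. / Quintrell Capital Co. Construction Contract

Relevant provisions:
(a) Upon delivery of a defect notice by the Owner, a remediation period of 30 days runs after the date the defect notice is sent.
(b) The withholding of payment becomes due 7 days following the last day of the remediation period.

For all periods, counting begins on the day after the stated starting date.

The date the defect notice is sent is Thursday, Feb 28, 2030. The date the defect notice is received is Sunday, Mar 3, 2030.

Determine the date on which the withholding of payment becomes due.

Adding 30 calendar days to Feb 28, 2030 gives Mar 30, 2030, which is the last day of the remediation period.
Adding 7 calendar days to Mar 30, 2030 gives Apr 6, 2030, which is the date on which the withholding of payment becomes due.

Apr 6, 2030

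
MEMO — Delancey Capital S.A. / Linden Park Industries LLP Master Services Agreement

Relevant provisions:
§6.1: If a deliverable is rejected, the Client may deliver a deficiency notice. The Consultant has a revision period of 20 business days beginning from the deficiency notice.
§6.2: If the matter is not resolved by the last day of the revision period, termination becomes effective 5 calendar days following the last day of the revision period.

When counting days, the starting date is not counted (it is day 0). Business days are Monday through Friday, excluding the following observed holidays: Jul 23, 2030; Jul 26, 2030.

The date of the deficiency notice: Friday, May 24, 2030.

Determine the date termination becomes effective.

The last day of the revision period: counting 20 business days from Friday, May 24, 2030 (May 27, May 28, May 29, May 30, …, Jun 19, Jun 20, Jun 21, skipping weekends) reaches Friday, Jun 21, 2030.
Adding 5 calendar days to Jun 21, 2030 gives Jun 26, 2030, which is the date termination becomes effective.

Jun 26, 2030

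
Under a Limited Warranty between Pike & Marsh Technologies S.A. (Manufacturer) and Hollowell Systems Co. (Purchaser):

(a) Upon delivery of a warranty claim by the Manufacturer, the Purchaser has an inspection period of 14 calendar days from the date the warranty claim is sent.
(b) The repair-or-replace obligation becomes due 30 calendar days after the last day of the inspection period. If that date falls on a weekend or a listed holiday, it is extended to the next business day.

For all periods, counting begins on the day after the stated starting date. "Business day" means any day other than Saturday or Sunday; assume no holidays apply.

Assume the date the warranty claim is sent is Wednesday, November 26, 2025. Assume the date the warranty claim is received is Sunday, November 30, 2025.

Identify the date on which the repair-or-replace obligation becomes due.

January 9, 2026

The last day of the inspection period: 14 calendar days after November 26, 2025 is December 10, 2025.
The date on which the repair-or-replace obligation becomes due: December 10, 2025 + 30 days = January 9, 2026. January 9, 2026 is a Friday, so no roll-forward applies.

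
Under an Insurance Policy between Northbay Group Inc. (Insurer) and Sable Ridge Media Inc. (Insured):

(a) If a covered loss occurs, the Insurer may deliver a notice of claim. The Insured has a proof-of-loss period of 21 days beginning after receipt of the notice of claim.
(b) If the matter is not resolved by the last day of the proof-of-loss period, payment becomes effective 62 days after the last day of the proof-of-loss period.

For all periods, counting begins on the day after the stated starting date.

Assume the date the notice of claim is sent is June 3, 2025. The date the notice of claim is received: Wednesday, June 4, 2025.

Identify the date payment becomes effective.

August 26, 2025

The last day of the proof-of-loss period: 21 calendar days after June 4, 2025 is June 25, 2025.
Adding 62 calendar days to June 25, 2025 gives August 26, 2025, which is the date payment becomes effective.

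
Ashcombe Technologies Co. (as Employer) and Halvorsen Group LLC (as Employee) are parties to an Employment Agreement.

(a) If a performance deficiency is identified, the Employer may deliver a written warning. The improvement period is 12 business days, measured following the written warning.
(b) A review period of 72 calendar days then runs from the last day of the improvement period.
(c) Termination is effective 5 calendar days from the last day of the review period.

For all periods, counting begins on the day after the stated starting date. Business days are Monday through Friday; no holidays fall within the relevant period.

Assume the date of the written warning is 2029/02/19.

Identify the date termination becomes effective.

From Monday, 2029/02/19, 12 business days (Feb 20, Feb 21, Feb 22, Feb 23, …, Mar 5, Mar 6, Mar 7, skipping weekends) brings us to Wednesday, 2029/03/07, which is the last day of the improvement period.
The last day of the review period: 2029/03/07 + 72 days = 2029/05/18.
Adding 5 calendar days to 2029/05/18 gives 2029/05/23, which is the date termination becomes effective.

2029/05/23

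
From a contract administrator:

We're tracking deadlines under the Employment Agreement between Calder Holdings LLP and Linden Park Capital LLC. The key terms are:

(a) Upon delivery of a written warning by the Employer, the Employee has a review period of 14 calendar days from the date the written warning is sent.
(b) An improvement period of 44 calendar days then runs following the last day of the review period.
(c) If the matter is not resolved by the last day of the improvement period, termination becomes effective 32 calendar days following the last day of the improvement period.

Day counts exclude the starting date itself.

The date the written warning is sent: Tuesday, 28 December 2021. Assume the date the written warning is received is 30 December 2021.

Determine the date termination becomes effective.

28 March 2022

The last day of the review period: 28 December 2021 + 14 days = 11 January 2022.
The last day of the improvement period: 44 calendar days after 11 January 2022 is 24 February 2022.
Adding 32 calendar days to 24 February 2022 gives 28 March 2022, which is the date termination becomes effective.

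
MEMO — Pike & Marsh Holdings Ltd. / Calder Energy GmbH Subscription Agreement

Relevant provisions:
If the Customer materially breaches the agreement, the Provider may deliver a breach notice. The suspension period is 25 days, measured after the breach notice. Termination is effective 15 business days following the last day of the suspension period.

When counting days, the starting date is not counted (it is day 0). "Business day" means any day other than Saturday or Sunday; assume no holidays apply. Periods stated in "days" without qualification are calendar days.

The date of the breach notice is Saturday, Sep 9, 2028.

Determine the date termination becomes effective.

The last day of the suspension period: 25 calendar days after Sep 9, 2028 is Oct 4, 2028.
The date termination becomes effective: 15 business days after Wednesday, Oct 4, 2028, skipping weekends — Oct 5, Oct 6, Oct 9, Oct 10, …, Oct 23, Oct 24, Oct 25 — lands on Wednesday, Oct 25, 2028.

Oct 25, 2028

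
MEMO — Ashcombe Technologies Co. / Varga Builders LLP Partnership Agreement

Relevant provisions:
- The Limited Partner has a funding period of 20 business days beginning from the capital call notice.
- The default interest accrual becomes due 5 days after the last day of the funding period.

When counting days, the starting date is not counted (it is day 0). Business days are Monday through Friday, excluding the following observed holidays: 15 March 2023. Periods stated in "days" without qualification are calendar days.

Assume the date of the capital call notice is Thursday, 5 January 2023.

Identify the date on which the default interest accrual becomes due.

The last day of the funding period: 20 business days after Thursday, 5 January 2023, skipping weekends — Jan 6, Jan 9, Jan 10, Jan 11, …, Jan 31, Feb 1, Feb 2 — lands on Thursday, 2 February 2023.
The date on which the default interest accrual becomes due: 5 calendar days after 2 February 2023 is 7 February 2023.

7 February 2023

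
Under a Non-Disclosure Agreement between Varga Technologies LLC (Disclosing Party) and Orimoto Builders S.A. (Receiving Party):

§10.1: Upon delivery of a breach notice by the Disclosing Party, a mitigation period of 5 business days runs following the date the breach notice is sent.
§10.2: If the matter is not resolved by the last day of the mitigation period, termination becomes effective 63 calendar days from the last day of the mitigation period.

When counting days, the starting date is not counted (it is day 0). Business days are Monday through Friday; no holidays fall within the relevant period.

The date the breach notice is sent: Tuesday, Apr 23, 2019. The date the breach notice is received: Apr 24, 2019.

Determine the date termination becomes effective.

The last day of the mitigation period: counting 5 business days from Tuesday, Apr 23, 2019 (Apr 24, Apr 25, Apr 26, Apr 29, Apr 30, skipping weekends) reaches Tuesday, Apr 30, 2019.
The date termination becomes effective: 63 calendar days after Apr 30, 2019 is Jul 2, 2019.

Jul 2, 2019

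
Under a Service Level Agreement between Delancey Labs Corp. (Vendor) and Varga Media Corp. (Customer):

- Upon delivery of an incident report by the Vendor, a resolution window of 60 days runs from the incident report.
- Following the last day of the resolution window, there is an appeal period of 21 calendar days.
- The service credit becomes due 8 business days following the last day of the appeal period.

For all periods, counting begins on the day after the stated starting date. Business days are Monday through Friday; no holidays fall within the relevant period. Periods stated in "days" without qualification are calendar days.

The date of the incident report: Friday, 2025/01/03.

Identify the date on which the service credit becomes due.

Adding 60 calendar days to 2025/01/03 gives 2025/03/04, which is the last day of the resolution window.
The last day of the appeal period: 2025/03/04 + 21 days = 2025/03/25.
The date on which the service credit becomes due: 8 business days after Tuesday, 2025/03/25, skipping weekends — Mar 26, Mar 27, Mar 28, Mar 31, Apr 1, Apr 2, Apr 3, Apr 4 — lands on Friday, 2025/04/04.

2025/04/04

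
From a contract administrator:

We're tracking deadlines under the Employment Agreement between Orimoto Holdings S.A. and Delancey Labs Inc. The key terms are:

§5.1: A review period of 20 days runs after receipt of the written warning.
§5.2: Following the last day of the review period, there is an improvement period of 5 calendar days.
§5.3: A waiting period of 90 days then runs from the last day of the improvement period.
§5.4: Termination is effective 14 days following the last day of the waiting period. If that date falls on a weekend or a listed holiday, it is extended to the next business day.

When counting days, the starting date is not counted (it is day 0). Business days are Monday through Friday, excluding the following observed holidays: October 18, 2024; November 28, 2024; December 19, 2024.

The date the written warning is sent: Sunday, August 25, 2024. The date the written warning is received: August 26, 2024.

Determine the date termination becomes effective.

January 2, 2025

Adding 20 calendar days to August 26, 2024 gives September 15, 2024, which is the last day of the review period.
Adding 5 calendar days to September 15, 2024 gives September 20, 2024, which is the last day of the improvement period.
The last day of the waiting period: 90 calendar days after September 20, 2024 is December 19, 2024.
The date termination becomes effective: December 19, 2024 + 14 days = January 2, 2025. January 2, 2025 is a Thursday and is not a listed holiday, so no roll-forward applies.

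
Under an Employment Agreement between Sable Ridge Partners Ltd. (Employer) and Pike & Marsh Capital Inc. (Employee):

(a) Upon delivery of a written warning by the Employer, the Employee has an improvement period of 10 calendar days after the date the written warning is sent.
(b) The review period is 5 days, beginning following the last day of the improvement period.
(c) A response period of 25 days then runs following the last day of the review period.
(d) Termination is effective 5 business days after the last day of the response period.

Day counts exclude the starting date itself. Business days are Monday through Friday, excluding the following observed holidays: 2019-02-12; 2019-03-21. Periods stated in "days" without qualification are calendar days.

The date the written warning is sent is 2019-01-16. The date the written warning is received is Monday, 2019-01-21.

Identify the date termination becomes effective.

2019-03-04

Adding 10 calendar days to 2019-01-16 gives 2019-01-26, which is the last day of the improvement period.
Adding 5 calendar days to 2019-01-26 gives 2019-01-31, which is the last day of the review period.
The last day of the response period: 2019-01-31 + 25 days = 2019-02-25.
The date termination becomes effective: counting 5 business days from Monday, 2019-02-25 (Feb 26, Feb 27, Feb 28, Mar 1, Mar 4, skipping weekends) reaches Monday, 2019-03-04.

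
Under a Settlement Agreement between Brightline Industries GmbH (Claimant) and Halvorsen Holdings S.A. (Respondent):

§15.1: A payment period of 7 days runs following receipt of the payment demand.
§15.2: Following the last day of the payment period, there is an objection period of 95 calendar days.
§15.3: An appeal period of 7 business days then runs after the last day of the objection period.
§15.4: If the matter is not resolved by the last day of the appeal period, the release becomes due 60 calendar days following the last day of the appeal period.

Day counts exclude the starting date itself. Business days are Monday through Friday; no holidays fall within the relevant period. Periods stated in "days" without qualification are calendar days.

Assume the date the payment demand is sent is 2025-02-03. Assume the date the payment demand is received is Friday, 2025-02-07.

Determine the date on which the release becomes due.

The last day of the payment period: 2025-02-07 + 7 days = 2025-02-14.
The last day of the objection period: 2025-02-14 + 95 days = 2025-05-20.
From Tuesday, 2025-05-20, 7 business days (May 21, May 22, May 23, May 26, May 27, May 28, May 29, skipping weekends) brings us to Thursday, 2025-05-29, which is the last day of the appeal period.
The date on which the release becomes due: 2025-05-29 + 60 days = 2025-07-28.

2025-07-28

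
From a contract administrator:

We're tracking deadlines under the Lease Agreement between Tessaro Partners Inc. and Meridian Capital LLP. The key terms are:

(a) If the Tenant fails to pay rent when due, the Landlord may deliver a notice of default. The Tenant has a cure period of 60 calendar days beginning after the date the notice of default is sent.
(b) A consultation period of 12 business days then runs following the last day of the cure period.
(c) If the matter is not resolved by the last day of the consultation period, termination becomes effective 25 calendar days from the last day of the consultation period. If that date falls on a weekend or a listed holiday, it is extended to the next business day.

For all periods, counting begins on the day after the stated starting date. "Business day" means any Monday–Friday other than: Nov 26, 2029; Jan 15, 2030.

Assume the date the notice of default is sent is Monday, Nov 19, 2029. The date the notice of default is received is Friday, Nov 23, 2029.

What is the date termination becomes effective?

Adding 60 calendar days to Nov 19, 2029 gives Jan 18, 2030, which is the last day of the cure period.
From Friday, Jan 18, 2030, 12 business days (Jan 21, Jan 22, Jan 23, Jan 24, …, Feb 1, Feb 4, Feb 5, skipping weekends) brings us to Tuesday, Feb 5, 2030, which is the last day of the consultation period.
The date termination becomes effective: Feb 5, 2030 + 25 days = Mar 2, 2030. That falls on a Saturday, so it rolls to the next business day, Monday, Mar 4, 2030.

Mar 4, 2030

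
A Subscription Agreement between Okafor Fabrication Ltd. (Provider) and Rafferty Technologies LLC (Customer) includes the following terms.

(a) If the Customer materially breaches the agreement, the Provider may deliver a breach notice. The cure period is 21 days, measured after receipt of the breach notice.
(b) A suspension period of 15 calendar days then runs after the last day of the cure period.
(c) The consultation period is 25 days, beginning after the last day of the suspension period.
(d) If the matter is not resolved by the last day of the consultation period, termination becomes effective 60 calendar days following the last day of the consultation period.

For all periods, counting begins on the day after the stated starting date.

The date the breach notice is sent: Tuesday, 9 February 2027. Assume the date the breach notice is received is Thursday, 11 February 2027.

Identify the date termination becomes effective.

12 June 2027

Adding 21 calendar days to 11 February 2027 gives 4 March 2027, which is the last day of the cure period.
The last day of the suspension period: 4 March 2027 + 15 days = 19 March 2027.
The last day of the consultation period: 25 calendar days after 19 March 2027 is 13 April 2027.
The date termination becomes effective: 60 calendar days after 13 April 2027 is 12 June 2027.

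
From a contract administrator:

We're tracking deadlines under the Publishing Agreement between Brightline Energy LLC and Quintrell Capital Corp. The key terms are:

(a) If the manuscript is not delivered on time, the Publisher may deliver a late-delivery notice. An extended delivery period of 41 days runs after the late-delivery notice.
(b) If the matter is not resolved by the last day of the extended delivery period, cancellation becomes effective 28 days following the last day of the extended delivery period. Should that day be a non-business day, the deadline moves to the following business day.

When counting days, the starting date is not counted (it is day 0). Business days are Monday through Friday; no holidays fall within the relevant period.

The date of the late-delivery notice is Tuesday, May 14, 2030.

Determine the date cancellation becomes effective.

Jul 22, 2030

The last day of the extended delivery period: 41 calendar days after May 14, 2030 is Jun 24, 2030.
Adding 28 calendar days to Jun 24, 2030 gives Jul 22, 2030, which is the date cancellation becomes effective. Jul 22, 2030 is a Monday, so no roll-forward applies.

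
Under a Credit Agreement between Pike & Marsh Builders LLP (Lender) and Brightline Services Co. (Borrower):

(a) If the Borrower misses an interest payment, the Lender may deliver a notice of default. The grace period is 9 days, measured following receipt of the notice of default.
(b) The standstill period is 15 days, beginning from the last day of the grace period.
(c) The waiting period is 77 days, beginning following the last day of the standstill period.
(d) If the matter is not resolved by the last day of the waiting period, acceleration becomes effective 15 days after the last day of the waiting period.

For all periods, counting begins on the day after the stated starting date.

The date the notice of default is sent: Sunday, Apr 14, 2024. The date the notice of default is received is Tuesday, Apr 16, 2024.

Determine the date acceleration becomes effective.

Aug 10, 2024

The last day of the grace period: 9 calendar days after Apr 16, 2024 is Apr 25, 2024.
The last day of the standstill period: Apr 25, 2024 + 15 days = May 10, 2024.
Adding 77 calendar days to May 10, 2024 gives Jul 26, 2024, which is the last day of the waiting period.
The date acceleration becomes effective: 15 calendar days after Jul 26, 2024 is Aug 10, 2024.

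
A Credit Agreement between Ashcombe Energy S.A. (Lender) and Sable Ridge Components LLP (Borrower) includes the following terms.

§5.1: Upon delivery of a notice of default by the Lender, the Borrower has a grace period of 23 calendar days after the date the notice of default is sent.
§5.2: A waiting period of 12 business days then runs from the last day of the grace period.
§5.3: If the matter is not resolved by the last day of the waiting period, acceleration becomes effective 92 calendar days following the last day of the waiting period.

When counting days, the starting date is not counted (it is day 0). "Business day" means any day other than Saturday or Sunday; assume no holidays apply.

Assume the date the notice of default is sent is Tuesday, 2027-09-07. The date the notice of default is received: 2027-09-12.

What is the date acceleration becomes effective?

Adding 23 calendar days to 2027-09-07 gives 2027-09-30, which is the last day of the grace period.
The last day of the waiting period: counting 12 business days from Thursday, 2027-09-30 (Oct 1, Oct 4, Oct 5, Oct 6, …, Oct 14, Oct 15, Oct 18, skipping weekends) reaches Monday, 2027-10-18.
The date acceleration becomes effective: 2027-10-18 + 92 days = 2028-01-18.

2028-01-18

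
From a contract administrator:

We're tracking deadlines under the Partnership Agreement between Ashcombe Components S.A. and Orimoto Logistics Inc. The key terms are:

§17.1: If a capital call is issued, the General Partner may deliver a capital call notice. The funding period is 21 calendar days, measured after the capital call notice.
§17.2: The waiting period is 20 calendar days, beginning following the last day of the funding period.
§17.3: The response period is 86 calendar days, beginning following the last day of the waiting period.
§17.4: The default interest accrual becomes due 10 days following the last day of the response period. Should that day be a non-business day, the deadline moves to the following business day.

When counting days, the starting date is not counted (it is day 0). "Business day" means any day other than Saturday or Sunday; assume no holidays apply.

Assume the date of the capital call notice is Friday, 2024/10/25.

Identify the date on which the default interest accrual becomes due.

The last day of the funding period: 2024/10/25 + 21 days = 2024/11/15.
The last day of the waiting period: 20 calendar days after 2024/11/15 is 2024/12/05.
The last day of the response period: 86 calendar days after 2024/12/05 is 2025/03/01.
Adding 10 calendar days to 2025/03/01 gives 2025/03/11, which is the date on which the default interest accrual becomes due. 2025/03/11 is a Tuesday, so no roll-forward applies.

2025/03/11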